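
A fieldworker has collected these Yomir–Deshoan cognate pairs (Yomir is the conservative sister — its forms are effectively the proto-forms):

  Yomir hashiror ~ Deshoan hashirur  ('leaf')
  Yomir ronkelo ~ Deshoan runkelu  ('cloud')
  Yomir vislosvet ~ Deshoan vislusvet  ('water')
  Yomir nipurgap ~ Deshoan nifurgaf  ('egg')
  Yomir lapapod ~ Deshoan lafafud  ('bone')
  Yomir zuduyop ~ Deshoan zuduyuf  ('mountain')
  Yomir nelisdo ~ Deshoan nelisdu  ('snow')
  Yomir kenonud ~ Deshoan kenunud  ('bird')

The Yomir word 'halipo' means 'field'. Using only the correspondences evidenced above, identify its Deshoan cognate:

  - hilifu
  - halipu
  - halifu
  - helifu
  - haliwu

halifu

lapapod ~ lafafud — Yomir p corresponds to Deshoan f between vowels (before a back vowel).
ronkelo ~ runkelu, nelisdo ~ nelisdu — Yomir o corresponds to Deshoan u word-finally.
Applying these to Yomir 'halipo':
  halipo → halifo   (p→f between vowels (before a back vowel))
  halifo → halifu   (o→u word-finally)
So the Deshoan cognate is 'halifu'.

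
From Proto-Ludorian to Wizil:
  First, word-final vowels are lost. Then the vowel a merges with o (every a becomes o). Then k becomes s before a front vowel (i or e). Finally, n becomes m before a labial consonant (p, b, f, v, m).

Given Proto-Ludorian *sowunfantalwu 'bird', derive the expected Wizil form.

Wizil: *sowunfantalwu > sowunfantalw > sowunfontolw > sowumfontolw  (by apocope, vowel merger, nasal place assimilation)

sowumfontolw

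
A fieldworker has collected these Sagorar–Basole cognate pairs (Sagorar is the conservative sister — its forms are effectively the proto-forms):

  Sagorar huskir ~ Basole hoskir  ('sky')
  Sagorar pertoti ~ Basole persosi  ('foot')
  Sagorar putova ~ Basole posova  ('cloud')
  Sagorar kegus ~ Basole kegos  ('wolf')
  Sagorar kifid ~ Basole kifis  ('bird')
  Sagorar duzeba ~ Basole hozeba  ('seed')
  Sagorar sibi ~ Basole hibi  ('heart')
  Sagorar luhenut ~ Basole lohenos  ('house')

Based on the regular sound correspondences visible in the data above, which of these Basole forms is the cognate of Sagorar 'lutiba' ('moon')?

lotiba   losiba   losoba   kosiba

losiba

huskir ~ hoskir, putova ~ posova — Sagorar u corresponds to Basole o after a consonant, before a consonant other than r, m, n, p, b, f, v.
pertoti ~ persosi — Sagorar t corresponds to Basole s between vowels (before a front vowel).
Applying these to Sagorar 'lutiba':
  lutiba → lotiba   (u→o after a consonant, before a consonant other than r, m, n, p, b, f, v)
  lotiba → losiba   (t→s between vowels (before a front vowel))
So the Basole cognate is 'losiba'.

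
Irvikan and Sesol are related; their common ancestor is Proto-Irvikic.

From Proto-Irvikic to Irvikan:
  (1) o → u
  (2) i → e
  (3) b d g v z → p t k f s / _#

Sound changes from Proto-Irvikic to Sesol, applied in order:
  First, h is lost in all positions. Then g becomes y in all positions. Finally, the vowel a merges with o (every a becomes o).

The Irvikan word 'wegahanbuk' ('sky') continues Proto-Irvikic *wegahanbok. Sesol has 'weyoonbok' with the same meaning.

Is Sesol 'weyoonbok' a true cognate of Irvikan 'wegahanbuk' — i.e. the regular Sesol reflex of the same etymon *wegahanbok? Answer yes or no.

yes

Derive the expected Sesol reflex of *wegahanbok:
Sesol: *wegahanbok
  wegahanbok → wegaanbok   [h-loss]
  wegaanbok → weyaanbok   [unconditioned shift]
  weyaanbok → weyoonbok   [vowel merger]
  giving Sesol weyoonbok.
Sesol 'weyoonbok' matches the regular reflex exactly, so the pair is cognate.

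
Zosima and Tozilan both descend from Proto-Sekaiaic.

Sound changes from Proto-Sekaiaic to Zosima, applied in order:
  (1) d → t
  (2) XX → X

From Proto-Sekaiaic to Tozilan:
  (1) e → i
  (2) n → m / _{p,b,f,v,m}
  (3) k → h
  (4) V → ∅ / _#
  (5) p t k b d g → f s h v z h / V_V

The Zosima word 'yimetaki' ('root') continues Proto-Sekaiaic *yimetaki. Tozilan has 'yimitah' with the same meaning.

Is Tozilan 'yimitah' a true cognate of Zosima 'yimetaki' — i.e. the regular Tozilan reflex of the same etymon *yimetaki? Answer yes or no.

Derive the expected Tozilan reflex of *yimetaki:
Tozilan: start from *yimetaki.
  rule 1 (vowel merger): yimetaki → yimitaki
  rule 2: no change — yimitaki
  rule 3 (unconditioned shift): yimitaki → yimitahi
  rule 4 (apocope): yimitahi → yimitah
  rule 5 (intervocalic lenition): yimitah → yimisah
  ⇒ Tozilan yimisah
The regular Tozilan reflex would be 'yimisah', but the attested form is 'yimitah'. The correspondence is irregular, so they are not cognates (the Tozilan form has a different source).

no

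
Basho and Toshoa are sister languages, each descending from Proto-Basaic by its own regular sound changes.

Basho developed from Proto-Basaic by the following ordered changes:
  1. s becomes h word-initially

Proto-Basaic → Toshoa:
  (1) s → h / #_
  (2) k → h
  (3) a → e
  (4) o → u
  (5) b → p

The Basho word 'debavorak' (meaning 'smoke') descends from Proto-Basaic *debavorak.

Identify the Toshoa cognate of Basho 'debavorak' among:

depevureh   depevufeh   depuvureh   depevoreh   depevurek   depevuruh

depevureh

Toshoa: *debavorak > debavorah > debevoreh > debevureh > depevureh  (by unconditioned shift, vowel merger, vowel merger, unconditioned shift)
Only 'depevureh' matches the regular Toshoa development of *debavorak.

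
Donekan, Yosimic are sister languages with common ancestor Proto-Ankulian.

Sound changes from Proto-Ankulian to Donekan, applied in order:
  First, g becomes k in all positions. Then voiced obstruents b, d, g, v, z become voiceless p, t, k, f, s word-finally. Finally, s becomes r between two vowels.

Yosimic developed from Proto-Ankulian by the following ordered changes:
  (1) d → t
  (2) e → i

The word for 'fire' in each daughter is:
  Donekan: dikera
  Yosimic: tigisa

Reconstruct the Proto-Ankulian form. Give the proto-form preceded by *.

Position 4: Donekan has e, Yosimic has i. Donekan preserves e here (none of its changes turn any other segment into e), so the proto-segment is *e.
Position 3: Donekan has k, Yosimic has g. Yosimic preserves g here (none of its changes turn any other segment into g), so the proto-segment is *g.
Verify the candidate proto-form against each daughter:
Donekan: *digesa > dikesa > dikera  (by unconditioned shift, rhotacism)
Yosimic: *digesa
  digesa → tigesa   [unconditioned shift]
  tigesa → tigisa   [vowel merger]
  giving Yosimic tigisa.
No other proto-form is consistent with every reflex, so the reconstruction is *digesa.

*digesa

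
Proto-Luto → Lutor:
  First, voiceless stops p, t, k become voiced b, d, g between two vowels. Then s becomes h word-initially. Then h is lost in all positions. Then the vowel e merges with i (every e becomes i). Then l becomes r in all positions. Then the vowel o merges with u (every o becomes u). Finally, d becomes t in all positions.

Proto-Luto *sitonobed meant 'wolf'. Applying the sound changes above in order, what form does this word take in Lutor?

itunubit

Lutor: start from *sitonobed.
  rule 1 (intervocalic voicing): sitonobed → sidonobed
  rule 2 (debuccalisation): sidonobed → hidonobed
  rule 3 (h-loss): hidonobed → idonobed
  rule 4 (vowel merger): idonobed → idonobid
  rule 5: no change — idonobid
  rule 6 (vowel merger): idonobid → idunubid
  rule 7 (unconditioned shift): idunubid → itunubit
  ⇒ Lutor itunubit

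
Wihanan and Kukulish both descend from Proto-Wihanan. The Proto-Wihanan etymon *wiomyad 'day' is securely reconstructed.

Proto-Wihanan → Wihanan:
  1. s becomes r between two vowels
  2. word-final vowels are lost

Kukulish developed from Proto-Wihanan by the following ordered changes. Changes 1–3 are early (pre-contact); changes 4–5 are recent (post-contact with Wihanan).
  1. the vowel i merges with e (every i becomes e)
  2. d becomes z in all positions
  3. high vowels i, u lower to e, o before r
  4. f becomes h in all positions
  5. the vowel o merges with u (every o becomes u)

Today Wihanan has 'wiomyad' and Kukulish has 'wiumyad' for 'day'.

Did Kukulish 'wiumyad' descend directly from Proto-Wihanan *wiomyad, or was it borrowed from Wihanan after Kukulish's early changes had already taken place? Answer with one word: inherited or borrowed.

If inherited, *wiomyad would pass through all of Kukulish's changes:
Kukulish: *wiomyad
  wiomyad → weomyad   [vowel merger]
  weomyad → weomyaz   [unconditioned shift]
  weomyaz (rule 3 does not apply)
  weomyaz (rule 4 does not apply)
  weomyaz → weumyaz   [vowel merger]
  giving Kukulish weumyaz.
If borrowed from Wihanan 'wiomyad' after the early changes, it would undergo only the recent ones:
  rule 4 (unconditioned shift): no change (wiomyad)
  rule 5 (vowel merger): wiomyad → wiumyad
  ⇒ as a loan: wiumyad
Kukulish 'wiumyad' matches the loan outcome 'wiumyad', not the inherited 'weumyaz' — it skipped the early Kukulish changes, so it was borrowed from Wihanan.

borrowed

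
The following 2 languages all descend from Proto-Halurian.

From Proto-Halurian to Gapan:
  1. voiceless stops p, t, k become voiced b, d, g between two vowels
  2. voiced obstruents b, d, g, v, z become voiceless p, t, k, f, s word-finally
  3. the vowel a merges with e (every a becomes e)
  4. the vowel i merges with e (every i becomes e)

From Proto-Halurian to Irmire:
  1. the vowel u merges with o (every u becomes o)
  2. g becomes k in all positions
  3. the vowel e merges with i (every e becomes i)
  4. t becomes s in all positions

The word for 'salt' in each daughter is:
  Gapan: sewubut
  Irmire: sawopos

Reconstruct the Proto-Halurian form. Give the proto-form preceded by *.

Position 6: Gapan has u, Irmire has o. Gapan preserves u here (none of its changes turn any other segment into u), so the proto-segment is *u.
Position 5: Gapan has b, Irmire has p. Irmire preserves p here (none of its changes turn any other segment into p), so the proto-segment is *p.
Position 7: Gapan has t, Irmire has s. Taking the neighbouring segments as reconstructed: Gapan t could go back to *t or *d; Irmire s could go back to *t or *s — the one source consistent with every daughter is *t.
This points to *sawuput. Verify forward in each daughter:
Gapan: start from *sawuput.
  rule 1 (intervocalic voicing): sawuput → sawubut
  rule 2: no change — sawubut
  rule 3 (vowel merger): sawubut → sewubut
  rule 4: no change — sewubut
  ⇒ Gapan sewubut
Irmire: *sawuput > sawopot > sawopos  (by vowel merger, unconditioned shift)
*sawuput is the unique common source.

*sawuput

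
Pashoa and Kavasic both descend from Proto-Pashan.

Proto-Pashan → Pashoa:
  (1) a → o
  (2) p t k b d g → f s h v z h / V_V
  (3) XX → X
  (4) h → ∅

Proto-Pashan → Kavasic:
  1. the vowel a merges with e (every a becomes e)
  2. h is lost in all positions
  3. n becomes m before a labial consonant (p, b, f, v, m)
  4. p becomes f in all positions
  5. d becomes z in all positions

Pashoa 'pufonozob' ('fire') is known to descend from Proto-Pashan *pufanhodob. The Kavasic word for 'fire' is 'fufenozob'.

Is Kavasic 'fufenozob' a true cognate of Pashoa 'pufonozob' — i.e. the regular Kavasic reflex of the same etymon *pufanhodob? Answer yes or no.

yes

Derive the expected Kavasic reflex of *pufanhodob:
Kavasic: *pufanhodob > pufenhodob > pufenodob > fufenodob > fufenozob  (by vowel merger, h-loss, unconditioned shift, unconditioned shift)
Kavasic 'fufenozob' matches the regular reflex exactly, so the pair is cognate.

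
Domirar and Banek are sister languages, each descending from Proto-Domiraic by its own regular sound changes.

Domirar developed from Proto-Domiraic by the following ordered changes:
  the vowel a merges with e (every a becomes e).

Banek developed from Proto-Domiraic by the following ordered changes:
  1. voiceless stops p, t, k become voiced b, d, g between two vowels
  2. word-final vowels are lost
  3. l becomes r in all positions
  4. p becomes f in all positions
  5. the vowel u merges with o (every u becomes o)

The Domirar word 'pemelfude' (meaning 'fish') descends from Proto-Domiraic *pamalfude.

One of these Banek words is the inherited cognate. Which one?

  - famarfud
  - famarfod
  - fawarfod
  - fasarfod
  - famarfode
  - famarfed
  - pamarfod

Banek: *pamalfude
  pamalfude (rule 1 does not apply)
  pamalfude → pamalfud   [apocope]
  pamalfud → pamarfud   [unconditioned shift]
  pamarfud → famarfud   [unconditioned shift]
  famarfud → famarfod   [vowel merger]
  giving Banek famarfod.
Only 'famarfod' matches the regular Banek development of *pamalfude.

famarfod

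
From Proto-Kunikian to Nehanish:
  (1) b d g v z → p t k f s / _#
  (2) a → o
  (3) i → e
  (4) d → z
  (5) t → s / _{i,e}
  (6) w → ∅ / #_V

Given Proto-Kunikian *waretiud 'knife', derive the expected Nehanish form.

oreseut

Nehanish: start from *waretiud.
  rule 1 (final devoicing): waretiud → waretiut
  rule 2 (vowel merger): waretiut → woretiut
  rule 3 (vowel merger): woretiut → woreteut
  rule 4: no change — woreteut
  rule 5 (palatalisation): woreteut → woreseut
  rule 6 (glide loss): woreseut → oreseut
  ⇒ Nehanish oreseut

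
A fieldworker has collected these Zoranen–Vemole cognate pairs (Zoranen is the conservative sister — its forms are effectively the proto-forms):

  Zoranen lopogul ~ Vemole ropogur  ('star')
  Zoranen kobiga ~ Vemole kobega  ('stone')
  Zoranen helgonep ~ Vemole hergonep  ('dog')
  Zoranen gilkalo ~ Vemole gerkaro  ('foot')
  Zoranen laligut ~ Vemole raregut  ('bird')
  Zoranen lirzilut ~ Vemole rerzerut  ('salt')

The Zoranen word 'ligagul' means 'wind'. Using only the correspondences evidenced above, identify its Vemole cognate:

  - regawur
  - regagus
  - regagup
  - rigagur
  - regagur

lirzilut ~ rerzerut — Zoranen l corresponds to Vemole r word-initially before a front vowel.
kobiga ~ kobega, gilkalo ~ gerkaro — Zoranen i corresponds to Vemole e after a consonant, before a consonant other than r, m, n, p, b, f, v.
lopogul ~ ropogur — Zoranen l corresponds to Vemole r word-finally.
Applying these to Zoranen 'ligagul':
  ligagul → rigagul   (l→r word-initially before a front vowel)
  rigagul → regagul   (i→e after a consonant, before a consonant other than r, m, n, p, b, f, v)
  regagul → regagur   (l→r word-finally)
So the Vemole cognate is 'regagur'.

regagur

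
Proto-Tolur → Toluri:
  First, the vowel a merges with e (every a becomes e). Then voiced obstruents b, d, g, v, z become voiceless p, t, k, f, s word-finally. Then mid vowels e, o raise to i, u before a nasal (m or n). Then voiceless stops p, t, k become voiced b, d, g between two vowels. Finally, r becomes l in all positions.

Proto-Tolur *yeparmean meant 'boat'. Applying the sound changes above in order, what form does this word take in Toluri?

Toluri: *yeparmean
  yeparmean → yepermeen   [vowel merger]
  yepermeen (rule 2 does not apply)
  yepermeen → yepermein   [pre-nasal raising]
  yepermein → yebermein   [intervocalic voicing]
  yebermein → yebelmein   [unconditioned shift]
  giving Toluri yebelmein.

yebelmein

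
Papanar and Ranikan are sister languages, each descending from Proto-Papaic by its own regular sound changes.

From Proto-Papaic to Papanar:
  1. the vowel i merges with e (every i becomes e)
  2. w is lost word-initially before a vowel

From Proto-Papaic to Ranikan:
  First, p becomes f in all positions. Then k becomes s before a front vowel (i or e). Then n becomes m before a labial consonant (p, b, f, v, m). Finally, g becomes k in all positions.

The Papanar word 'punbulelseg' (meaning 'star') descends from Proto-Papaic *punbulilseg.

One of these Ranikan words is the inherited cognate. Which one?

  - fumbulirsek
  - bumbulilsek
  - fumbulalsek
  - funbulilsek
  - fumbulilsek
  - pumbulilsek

Ranikan: *punbulilseg > funbulilseg > fumbulilseg > fumbulilsek  (by unconditioned shift, nasal place assimilation, unconditioned shift)

fumbulilsek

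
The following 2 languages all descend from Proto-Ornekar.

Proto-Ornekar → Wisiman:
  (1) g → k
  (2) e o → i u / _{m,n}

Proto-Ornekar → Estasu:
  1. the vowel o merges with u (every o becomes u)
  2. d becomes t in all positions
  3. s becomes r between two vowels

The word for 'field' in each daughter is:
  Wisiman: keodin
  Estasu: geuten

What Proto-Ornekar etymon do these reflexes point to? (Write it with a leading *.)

Position 1: Wisiman has k, Estasu has g. Estasu preserves g here (none of its changes turn any other segment into g), so the proto-segment is *g.
Position 4: Wisiman has d, Estasu has t. Wisiman preserves d here (none of its changes turn any other segment into d), so the proto-segment is *d.
Position 3: Wisiman has o, Estasu has u. Wisiman preserves o here (none of its changes turn any other segment into o), so the proto-segment is *o.
Continuing position by position gives *geoden; check it forward:
Wisiman: *geoden > keoden > keodin  (by unconditioned shift, pre-nasal raising)
Estasu: start from *geoden.
  rule 1 (vowel merger): geoden → geuden
  rule 2 (unconditioned shift): geuden → geuten
  rule 3: no change — geuten
  ⇒ Estasu geuten
*geoden is the unique common source.

*geoden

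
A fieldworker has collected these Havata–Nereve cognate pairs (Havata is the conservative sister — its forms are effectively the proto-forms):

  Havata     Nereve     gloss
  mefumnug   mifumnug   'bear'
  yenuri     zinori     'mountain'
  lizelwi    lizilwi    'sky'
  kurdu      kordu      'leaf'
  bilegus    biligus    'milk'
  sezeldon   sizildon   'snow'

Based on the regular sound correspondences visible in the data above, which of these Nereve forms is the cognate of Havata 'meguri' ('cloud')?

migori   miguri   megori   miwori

lizelwi ~ lizilwi, bilegus ~ biligus — Havata e corresponds to Nereve i after a consonant, before a consonant other than r, m, n, p, b, f, v.
yenuri ~ zinori, kurdu ~ kordu — Havata u corresponds to Nereve o after a consonant, before r.
Applying these to Havata 'meguri':
  meguri → miguri   (e→i after a consonant, before a consonant other than r, m, n, p, b, f, v)
  miguri → migori   (u→o after a consonant, before r)
So the Nereve cognate is 'migori'.

migori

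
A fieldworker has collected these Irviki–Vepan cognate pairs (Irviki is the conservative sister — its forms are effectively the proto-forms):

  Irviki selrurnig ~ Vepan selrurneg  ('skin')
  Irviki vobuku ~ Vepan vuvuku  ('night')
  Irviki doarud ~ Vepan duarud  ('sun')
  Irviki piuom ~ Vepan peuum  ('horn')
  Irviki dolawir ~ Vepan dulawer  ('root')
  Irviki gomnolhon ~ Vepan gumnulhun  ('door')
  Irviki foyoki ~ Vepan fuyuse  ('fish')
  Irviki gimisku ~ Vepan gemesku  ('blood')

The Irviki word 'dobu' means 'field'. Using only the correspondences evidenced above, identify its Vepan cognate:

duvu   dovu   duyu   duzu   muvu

duvu

vobuku ~ vuvuku — Irviki o corresponds to Vepan u after a consonant, before a labial obstruent.
vobuku ~ vuvuku — Irviki b corresponds to Vepan v between vowels (before a back vowel).
Applying these to Irviki 'dobu':
  dobu → dubu   (o→u after a consonant, before a labial obstruent)
  dubu → duvu   (b→v between vowels (before a back vowel))
So the Vepan cognate is 'duvu'.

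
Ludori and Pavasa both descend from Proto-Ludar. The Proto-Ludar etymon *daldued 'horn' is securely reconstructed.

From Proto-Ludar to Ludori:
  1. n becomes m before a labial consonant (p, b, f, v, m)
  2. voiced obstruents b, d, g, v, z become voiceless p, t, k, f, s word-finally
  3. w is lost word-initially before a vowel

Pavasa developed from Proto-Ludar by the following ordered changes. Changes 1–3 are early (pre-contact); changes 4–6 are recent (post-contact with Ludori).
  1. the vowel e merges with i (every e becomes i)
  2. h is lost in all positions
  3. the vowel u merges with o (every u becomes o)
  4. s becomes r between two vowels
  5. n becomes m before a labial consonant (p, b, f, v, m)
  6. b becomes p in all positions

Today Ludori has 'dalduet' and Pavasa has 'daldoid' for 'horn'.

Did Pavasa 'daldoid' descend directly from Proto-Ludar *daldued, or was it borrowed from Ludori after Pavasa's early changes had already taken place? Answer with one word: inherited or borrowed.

inherited

If inherited, *daldued would pass through all of Pavasa's changes:
Pavasa: start from *daldued.
  rule 1 (vowel merger): daldued → dalduid
  rule 2: no change — dalduid
  rule 3 (vowel merger): dalduid → daldoid
  rule 4: no change — daldoid
  rule 5: no change — daldoid
  rule 6: no change — daldoid
  ⇒ Pavasa daldoid
If borrowed from Ludori 'dalduet' after the early changes, it would undergo only the recent ones:
  rule 4 (rhotacism): no change (dalduet)
  rule 5 (nasal place assimilation): no change (dalduet)
  rule 6 (unconditioned shift): no change (dalduet)
  ⇒ as a loan: dalduet
Pavasa 'daldoid' matches the inherited outcome exactly, so it is an inherited cognate, not a loan.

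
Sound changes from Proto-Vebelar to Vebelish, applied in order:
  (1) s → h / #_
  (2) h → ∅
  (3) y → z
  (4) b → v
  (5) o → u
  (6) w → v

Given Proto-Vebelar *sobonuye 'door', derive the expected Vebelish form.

uvunuze

Vebelish: *sobonuye > hobonuye > obonuye > obonuze > ovonuze > uvunuze  (by debuccalisation, h-loss, unconditioned shift, unconditioned shift, vowel merger)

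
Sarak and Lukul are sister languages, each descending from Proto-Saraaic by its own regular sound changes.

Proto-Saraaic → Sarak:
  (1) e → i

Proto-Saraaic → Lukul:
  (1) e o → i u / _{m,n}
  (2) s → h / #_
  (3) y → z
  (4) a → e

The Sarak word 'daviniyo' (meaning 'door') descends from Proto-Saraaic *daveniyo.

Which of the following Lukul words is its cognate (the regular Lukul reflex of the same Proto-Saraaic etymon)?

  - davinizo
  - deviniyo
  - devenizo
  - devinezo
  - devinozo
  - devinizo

devinizo

Lukul: *daveniyo > daviniyo > davinizo > devinizo  (by pre-nasal raising, unconditioned shift, vowel merger)
Among the options, 'devinizo' alone shows every Lukul change applied in order.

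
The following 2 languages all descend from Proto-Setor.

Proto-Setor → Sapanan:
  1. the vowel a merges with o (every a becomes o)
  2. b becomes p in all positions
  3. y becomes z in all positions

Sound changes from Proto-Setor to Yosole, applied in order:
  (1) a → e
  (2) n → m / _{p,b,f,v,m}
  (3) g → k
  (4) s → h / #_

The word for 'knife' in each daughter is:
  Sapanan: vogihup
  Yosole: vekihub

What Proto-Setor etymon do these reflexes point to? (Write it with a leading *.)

Position 3: Sapanan has g, Yosole has k. Sapanan preserves g here (none of its changes turn any other segment into g), so the proto-segment is *g.
Position 7: Sapanan has p, Yosole has b. Yosole preserves b here (none of its changes turn any other segment into b), so the proto-segment is *b.
Position 2: Sapanan has o, Yosole has e. Taking the neighbouring segments as reconstructed: Sapanan o could go back to *a or *o; Yosole e could go back to *a or *e — the one source consistent with every daughter is *a.
Verify the candidate proto-form against each daughter:
Sapanan: *vagihub
  vagihub → vogihub   [vowel merger]
  vogihub → vogihup   [unconditioned shift]
  vogihup (rule 3 does not apply)
  giving Sapanan vogihup.
Yosole: start from *vagihub.
  rule 1 (vowel merger): vagihub → vegihub
  rule 2: no change — vegihub
  rule 3 (unconditioned shift): vegihub → vekihub
  rule 4: no change — vekihub
  ⇒ Yosole vekihub
No other proto-form is consistent with every reflex, so the reconstruction is *vagihub.

*vagihub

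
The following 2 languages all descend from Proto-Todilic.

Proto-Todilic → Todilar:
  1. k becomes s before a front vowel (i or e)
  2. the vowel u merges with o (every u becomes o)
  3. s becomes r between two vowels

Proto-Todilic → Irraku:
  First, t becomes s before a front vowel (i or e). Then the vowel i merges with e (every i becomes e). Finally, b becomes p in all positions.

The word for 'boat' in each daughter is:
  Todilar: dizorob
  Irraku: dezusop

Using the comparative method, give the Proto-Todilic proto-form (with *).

*dizusob

Position 2: Todilar has i, Irraku has e. Todilar preserves i here (none of its changes turn any other segment into i), so the proto-segment is *i.
Position 7: Todilar has b, Irraku has p. Todilar preserves b here (none of its changes turn any other segment into b), so the proto-segment is *b.
Continuing position by position gives *dizusob; check it forward:
Todilar: start from *dizusob.
  rule 1: no change — dizusob
  rule 2 (vowel merger): dizusob → dizosob
  rule 3 (rhotacism): dizosob → dizorob
  ⇒ Todilar dizorob
Irraku: *dizusob > dezusob > dezusop  (by vowel merger, unconditioned shift)
No other proto-form is consistent with every reflex, so the reconstruction is *dizusob.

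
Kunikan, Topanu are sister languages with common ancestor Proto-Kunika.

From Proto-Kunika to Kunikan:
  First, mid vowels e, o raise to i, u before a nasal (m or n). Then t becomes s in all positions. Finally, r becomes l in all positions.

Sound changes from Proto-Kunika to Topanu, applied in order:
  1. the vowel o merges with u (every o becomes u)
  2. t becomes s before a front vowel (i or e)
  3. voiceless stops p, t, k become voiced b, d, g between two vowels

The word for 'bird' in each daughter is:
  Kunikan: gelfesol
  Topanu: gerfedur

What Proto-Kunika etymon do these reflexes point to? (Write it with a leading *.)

Position 7: Kunikan has o, Topanu has u. Kunikan preserves o here (none of its changes turn any other segment into o), so the proto-segment is *o.
Position 3: Kunikan has l, Topanu has r. Topanu preserves r here (none of its changes turn any other segment into r), so the proto-segment is *r.
Position 8: Kunikan has l, Topanu has r. Topanu preserves r here (none of its changes turn any other segment into r), so the proto-segment is *r.
Continuing position by position gives *gerfetor; check it forward:
Kunikan: *gerfetor
  gerfetor (rule 1 does not apply)
  gerfetor → gerfesor   [unconditioned shift]
  gerfesor → gelfesol   [unconditioned shift]
  giving Kunikan gelfesol.
Topanu: *gerfetor > gerfetur > gerfedur  (by vowel merger, intervocalic voicing)
*gerfetor is the unique common source.

*gerfetor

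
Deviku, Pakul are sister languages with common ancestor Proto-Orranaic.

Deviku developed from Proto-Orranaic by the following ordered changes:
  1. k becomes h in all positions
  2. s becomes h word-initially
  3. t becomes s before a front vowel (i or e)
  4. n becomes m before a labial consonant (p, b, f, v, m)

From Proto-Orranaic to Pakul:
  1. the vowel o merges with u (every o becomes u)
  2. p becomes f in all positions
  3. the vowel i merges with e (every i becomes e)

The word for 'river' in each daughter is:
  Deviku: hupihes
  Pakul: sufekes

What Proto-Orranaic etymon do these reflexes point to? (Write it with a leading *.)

*supikes

Position 4: Deviku has i, Pakul has e. Deviku preserves i here (none of its changes turn any other segment into i), so the proto-segment is *i.
Position 5: Deviku has h, Pakul has k. Pakul preserves k here (none of its changes turn any other segment into k), so the proto-segment is *k.
This points to *supikes. Verify forward in each daughter:
Deviku: *supikes > supihes > hupihes  (by unconditioned shift, debuccalisation)
Pakul: start from *supikes.
  rule 1: no change — supikes
  rule 2 (unconditioned shift): supikes → sufikes
  rule 3 (vowel merger): sufikes → sufekes
  ⇒ Pakul sufekes
*supikes is the unique common source.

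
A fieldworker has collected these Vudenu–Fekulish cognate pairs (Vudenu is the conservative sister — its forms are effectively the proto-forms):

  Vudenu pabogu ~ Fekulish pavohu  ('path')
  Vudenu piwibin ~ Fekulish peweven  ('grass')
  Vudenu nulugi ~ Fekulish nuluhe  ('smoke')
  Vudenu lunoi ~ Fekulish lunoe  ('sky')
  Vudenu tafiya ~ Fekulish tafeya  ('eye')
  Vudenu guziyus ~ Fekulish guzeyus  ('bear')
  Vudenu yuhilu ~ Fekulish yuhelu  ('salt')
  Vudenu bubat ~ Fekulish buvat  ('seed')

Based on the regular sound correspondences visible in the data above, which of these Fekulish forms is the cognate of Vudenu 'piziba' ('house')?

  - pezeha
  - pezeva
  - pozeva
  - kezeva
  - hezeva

piwibin ~ peweven, tafiya ~ tafeya — Vudenu i corresponds to Fekulish e after a consonant, before a consonant other than r, m, n, p, b, f, v.
piwibin ~ peweven — Vudenu i corresponds to Fekulish e after a consonant, before a labial obstruent.
bubat ~ buvat — Vudenu b corresponds to Fekulish v between vowels (before a back vowel).
Applying these to Vudenu 'piziba':
  piziba → peziba   (i→e after a consonant, before a consonant other than r, m, n, p, b, f, v)
  peziba → pezeba   (i→e after a consonant, before a labial obstruent)
  pezeba → pezeva   (b→v between vowels (before a back vowel))
So the Fekulish cognate is 'pezeva'.

pezeva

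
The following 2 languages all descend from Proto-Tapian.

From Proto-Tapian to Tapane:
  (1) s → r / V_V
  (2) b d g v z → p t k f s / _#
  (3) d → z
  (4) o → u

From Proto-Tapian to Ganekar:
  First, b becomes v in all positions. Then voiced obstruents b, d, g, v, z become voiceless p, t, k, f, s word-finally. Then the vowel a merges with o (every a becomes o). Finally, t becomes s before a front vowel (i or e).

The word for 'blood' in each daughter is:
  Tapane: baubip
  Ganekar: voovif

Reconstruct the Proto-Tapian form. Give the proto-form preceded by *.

*baobib

Position 3: Tapane has u, Ganekar has o. Taking the neighbouring segments as reconstructed: Tapane u could go back to *o or *u; Ganekar o could go back to *a or *o — the one source consistent with every daughter is *o.
Position 1: Tapane has b, Ganekar has v. Tapane preserves b here (none of its changes turn any other segment into b), so the proto-segment is *b.
Verify the candidate proto-form against each daughter:
Tapane: *baobib
  baobib (rule 1 does not apply)
  baobib → baobip   [final devoicing]
  baobip (rule 3 does not apply)
  baobip → baubip   [vowel merger]
  giving Tapane baubip.
Ganekar: *baobib
  baobib → vaoviv   [unconditioned shift]
  vaoviv → vaovif   [final devoicing]
  vaovif → voovif   [vowel merger]
  voovif (rule 4 does not apply)
  giving Ganekar voovif.
No other proto-form is consistent with every reflex, so the reconstruction is *baobib.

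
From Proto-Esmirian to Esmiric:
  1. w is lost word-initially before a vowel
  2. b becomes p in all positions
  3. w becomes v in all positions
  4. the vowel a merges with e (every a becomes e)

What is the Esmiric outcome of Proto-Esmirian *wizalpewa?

Esmiric: *wizalpewa
  wizalpewa → izalpewa   [glide loss]
  izalpewa (rule 2 does not apply)
  izalpewa → izalpeva   [unconditioned shift]
  izalpeva → izelpeve   [vowel merger]
  giving Esmiric izelpeve.

izelpeve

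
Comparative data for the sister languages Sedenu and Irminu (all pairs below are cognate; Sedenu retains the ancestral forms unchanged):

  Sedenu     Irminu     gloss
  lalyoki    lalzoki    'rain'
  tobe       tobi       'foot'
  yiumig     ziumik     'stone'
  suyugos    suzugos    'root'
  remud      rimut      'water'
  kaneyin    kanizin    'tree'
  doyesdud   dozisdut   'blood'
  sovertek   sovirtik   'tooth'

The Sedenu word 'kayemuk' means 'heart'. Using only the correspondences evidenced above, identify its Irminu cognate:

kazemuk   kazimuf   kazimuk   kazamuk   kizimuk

kazimuk

doyesdud ~ dozisdut — Sedenu y corresponds to Irminu z between vowels (before a front vowel).
remud ~ rimut — Sedenu e corresponds to Irminu i after a consonant, before a nasal.
Applying these to Sedenu 'kayemuk':
  kayemuk → kazemuk   (y→z between vowels (before a front vowel))
  kazemuk → kazimuk   (e→i after a consonant, before a nasal)
So the Irminu cognate is 'kazimuk'.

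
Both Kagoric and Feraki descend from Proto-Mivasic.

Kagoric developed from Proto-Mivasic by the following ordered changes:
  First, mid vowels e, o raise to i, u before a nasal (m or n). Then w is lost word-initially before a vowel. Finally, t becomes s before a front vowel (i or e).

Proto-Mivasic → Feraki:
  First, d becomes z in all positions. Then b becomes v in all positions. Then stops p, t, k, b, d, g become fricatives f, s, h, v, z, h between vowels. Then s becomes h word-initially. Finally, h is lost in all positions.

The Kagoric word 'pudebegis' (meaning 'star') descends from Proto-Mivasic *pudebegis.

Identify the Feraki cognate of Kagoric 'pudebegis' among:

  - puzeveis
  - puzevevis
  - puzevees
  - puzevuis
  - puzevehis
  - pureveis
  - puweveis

puzeveis

Feraki: start from *pudebegis.
  rule 1 (unconditioned shift): pudebegis → puzebegis
  rule 2 (unconditioned shift): puzebegis → puzevegis
  rule 3 (intervocalic lenition): puzevegis → puzevehis
  rule 4: no change — puzevehis
  rule 5 (h-loss): puzevehis → puzeveis
  ⇒ Feraki puzeveis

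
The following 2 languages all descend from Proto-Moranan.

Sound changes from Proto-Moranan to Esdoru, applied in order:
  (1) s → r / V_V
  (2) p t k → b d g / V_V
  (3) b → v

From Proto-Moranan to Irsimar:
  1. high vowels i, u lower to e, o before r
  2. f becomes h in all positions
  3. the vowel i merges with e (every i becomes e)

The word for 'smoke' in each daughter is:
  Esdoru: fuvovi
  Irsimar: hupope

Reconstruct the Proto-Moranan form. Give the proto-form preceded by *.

Position 3: Esdoru has v, Irsimar has p. Irsimar preserves p here (none of its changes turn any other segment into p), so the proto-segment is *p.
Position 5: Esdoru has v, Irsimar has p. Irsimar preserves p here (none of its changes turn any other segment into p), so the proto-segment is *p.
Position 1: Esdoru has f, Irsimar has h. Esdoru preserves f here (none of its changes turn any other segment into f), so the proto-segment is *f.
This points to *fupopi. Verify forward in each daughter:
Esdoru: *fupopi
  fupopi (rule 1 does not apply)
  fupopi → fubobi   [intervocalic voicing]
  fubobi → fuvovi   [unconditioned shift]
  giving Esdoru fuvovi.
Irsimar: *fupopi
  fupopi (rule 1 does not apply)
  fupopi → hupopi   [unconditioned shift]
  hupopi → hupope   [vowel merger]
  giving Irsimar hupope.
Only *fupopi yields all of Esdoru fuvovi, Irsimar hupope.

*fupopi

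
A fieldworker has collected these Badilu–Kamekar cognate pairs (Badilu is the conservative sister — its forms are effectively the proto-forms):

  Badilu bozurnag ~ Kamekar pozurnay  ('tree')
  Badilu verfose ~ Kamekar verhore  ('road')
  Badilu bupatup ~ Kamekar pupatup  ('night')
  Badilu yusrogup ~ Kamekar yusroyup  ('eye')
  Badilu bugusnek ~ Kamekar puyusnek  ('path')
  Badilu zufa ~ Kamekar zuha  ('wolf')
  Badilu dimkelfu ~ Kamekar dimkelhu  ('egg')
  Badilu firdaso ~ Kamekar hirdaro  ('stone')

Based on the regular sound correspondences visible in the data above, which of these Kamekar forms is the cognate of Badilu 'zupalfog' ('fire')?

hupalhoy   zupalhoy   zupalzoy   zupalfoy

verfose ~ verhore — Badilu f corresponds to Kamekar h after a consonant, before a back vowel.
bozurnag ~ pozurnay — Badilu g corresponds to Kamekar y word-finally.
Applying these to Badilu 'zupalfog':
  zupalfog → zupalhog   (f→h after a consonant, before a back vowel)
  zupalhog → zupalhoy   (g→y word-finally)
So the Kamekar cognate is 'zupalhoy'.

zupalhoy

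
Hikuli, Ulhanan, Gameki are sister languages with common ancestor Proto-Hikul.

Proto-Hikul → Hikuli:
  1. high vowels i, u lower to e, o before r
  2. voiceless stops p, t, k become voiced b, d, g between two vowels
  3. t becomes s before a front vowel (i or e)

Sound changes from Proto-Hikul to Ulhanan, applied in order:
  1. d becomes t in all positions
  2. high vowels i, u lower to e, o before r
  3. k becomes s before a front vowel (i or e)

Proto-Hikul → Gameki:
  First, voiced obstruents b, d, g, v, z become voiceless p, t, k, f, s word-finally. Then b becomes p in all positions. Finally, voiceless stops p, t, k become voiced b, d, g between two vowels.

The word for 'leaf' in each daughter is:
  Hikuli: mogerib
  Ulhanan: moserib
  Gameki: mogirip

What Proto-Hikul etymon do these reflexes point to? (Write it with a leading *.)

Position 4: Hikuli has e, Ulhanan has e, Gameki has i. Gameki preserves i here (none of its changes turn any other segment into i), so the proto-segment is *i.
Position 7: Hikuli has b, Ulhanan has b, Gameki has p. Ulhanan preserves b here (none of its changes turn any other segment into b), so the proto-segment is *b.
This points to *mokirib. Verify forward in each daughter:
Hikuli: *mokirib > mokerib > mogerib  (by pre-rhotic lowering, intervocalic voicing)
Ulhanan: *mokirib > mokerib > moserib  (by pre-rhotic lowering, palatalisation)
Gameki: start from *mokirib.
  rule 1 (final devoicing): mokirib → mokirip
  rule 2: no change — mokirip
  rule 3 (intervocalic voicing): mokirip → mogirip
  ⇒ Gameki mogirip
No other proto-form is consistent with every reflex, so the reconstruction is *mokirib.

*mokirib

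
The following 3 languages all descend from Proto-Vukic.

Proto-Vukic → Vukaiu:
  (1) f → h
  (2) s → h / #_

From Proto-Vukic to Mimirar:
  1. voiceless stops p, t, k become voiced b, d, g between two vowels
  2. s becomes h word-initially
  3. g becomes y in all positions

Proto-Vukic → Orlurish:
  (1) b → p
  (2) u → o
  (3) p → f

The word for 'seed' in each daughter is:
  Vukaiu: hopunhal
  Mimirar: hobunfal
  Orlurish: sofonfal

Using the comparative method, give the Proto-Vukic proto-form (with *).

Position 3: Vukaiu has p, Mimirar has b, Orlurish has f. Vukaiu preserves p here (none of its changes turn any other segment into p), so the proto-segment is *p.
Position 6: Vukaiu has h, Mimirar has f, Orlurish has f. Mimirar preserves f here (none of its changes turn any other segment into f), so the proto-segment is *f.
Position 4: Vukaiu has u, Mimirar has u, Orlurish has o. Vukaiu preserves u here (none of its changes turn any other segment into u), so the proto-segment is *u.
Continuing position by position gives *sopunfal; check it forward:
Vukaiu: *sopunfal
  sopunfal → sopunhal   [unconditioned shift]
  sopunhal → hopunhal   [debuccalisation]
  giving Vukaiu hopunhal.
Mimirar: *sopunfal
  sopunfal → sobunfal   [intervocalic voicing]
  sobunfal → hobunfal   [debuccalisation]
  hobunfal (rule 3 does not apply)
  giving Mimirar hobunfal.
Orlurish: start from *sopunfal.
  rule 1: no change — sopunfal
  rule 2 (vowel merger): sopunfal → soponfal
  rule 3 (unconditioned shift): soponfal → sofonfal
  ⇒ Orlurish sofonfal
*sopunfal is the unique common source.

*sopunfal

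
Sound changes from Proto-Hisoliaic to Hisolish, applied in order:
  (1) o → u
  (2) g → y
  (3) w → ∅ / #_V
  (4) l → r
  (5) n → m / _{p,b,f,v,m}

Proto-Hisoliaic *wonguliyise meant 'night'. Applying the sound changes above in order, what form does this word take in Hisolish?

Hisolish: start from *wonguliyise.
  rule 1 (vowel merger): wonguliyise → wunguliyise
  rule 2 (unconditioned shift): wunguliyise → wunyuliyise
  rule 3 (glide loss): wunyuliyise → unyuliyise
  rule 4 (unconditioned shift): unyuliyise → unyuriyise
  rule 5: no change — unyuriyise
  ⇒ Hisolish unyuriyise

unyuriyise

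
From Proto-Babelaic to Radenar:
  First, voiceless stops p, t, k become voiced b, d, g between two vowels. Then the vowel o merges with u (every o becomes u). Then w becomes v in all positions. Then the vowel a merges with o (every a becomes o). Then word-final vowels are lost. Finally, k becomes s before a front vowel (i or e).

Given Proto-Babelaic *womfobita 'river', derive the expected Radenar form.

Radenar: *womfobita > womfobida > wumfubida > vumfubida > vumfubido > vumfubid  (by intervocalic voicing, vowel merger, unconditioned shift, vowel merger, apocope)

vumfubid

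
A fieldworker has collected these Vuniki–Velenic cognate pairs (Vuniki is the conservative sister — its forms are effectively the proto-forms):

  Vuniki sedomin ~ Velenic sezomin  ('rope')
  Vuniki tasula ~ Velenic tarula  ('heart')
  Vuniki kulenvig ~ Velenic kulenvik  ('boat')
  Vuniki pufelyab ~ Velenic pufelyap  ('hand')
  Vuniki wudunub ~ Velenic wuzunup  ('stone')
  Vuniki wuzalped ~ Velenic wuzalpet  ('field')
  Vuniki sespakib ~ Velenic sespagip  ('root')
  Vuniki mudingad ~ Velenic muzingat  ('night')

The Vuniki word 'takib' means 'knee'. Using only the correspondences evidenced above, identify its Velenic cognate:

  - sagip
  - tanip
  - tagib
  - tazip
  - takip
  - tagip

tagip

sespakib ~ sespagip — Vuniki k corresponds to Velenic g between vowels (before a front vowel).
pufelyab ~ pufelyap, wudunub ~ wuzunup — Vuniki b corresponds to Velenic p word-finally.
Applying these to Vuniki 'takib':
  takib → tagib   (k→g between vowels (before a front vowel))
  tagib → tagip   (b→p word-finally)
So the Velenic cognate is 'tagip'.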